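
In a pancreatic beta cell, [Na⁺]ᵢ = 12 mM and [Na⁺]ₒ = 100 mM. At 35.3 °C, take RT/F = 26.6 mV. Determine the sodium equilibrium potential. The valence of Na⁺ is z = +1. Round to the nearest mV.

E = (26.6/z) · ln([Na⁺]_out/[Na⁺]_in) with z = +1.
= (26.6/1) · ln(100/12) = 26.60 · ln(8.333)
= 26.60 · (2.1203) = 56.40 mV

56 mV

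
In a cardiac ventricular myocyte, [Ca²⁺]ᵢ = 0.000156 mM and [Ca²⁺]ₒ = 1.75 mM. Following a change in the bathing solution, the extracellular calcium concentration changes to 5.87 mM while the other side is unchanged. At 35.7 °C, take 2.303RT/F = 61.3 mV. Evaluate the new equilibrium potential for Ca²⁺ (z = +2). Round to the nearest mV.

140 mV

After the shift: [Ca²⁺]_out = 5.87, [Ca²⁺]_in = 0.000156 mM.
E_new = (61.3/2)·log₁₀(5.87/0.000156) = 30.65 · (4.5755) = 140.24 mV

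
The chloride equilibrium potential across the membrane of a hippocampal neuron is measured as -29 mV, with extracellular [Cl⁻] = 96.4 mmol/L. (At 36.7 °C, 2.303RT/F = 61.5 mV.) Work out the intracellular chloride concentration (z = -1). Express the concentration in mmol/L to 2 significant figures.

Nernst: E = (61.5/-1) · log₁₀([out]/[in]), so log₁₀([out]/[in]) = -29.0 × -1 / 61.5 = 0.4715.
[out]/[in] = 10^(0.4715) = 2.962.
[in] = 96.4 / 2.962 = 32.55 mmol/L.

33 mmol/L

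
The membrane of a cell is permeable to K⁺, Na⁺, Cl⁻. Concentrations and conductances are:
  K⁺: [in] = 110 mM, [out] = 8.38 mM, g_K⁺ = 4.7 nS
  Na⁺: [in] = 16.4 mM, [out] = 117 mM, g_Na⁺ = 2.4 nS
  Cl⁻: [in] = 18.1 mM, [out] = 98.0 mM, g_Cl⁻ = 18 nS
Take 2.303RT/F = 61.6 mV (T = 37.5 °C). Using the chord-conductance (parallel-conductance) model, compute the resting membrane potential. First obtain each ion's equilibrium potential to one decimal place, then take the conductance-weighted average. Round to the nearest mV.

E_K⁺ = (61.6/1)·log₁₀(8.38/110) = -68.9 mV
E_Na⁺ = (61.6/1)·log₁₀(117/16.4) = 52.6 mV
E_Cl⁻ = (61.6/-1)·log₁₀(98.0/18.1) = -45.2 mV
Vm = (Σ gᵢEᵢ)/(Σ gᵢ) = (4.7·-68.9 + 2.4·52.6 + 18·-45.2) / (4.7 + 2.4 + 18)
= -1011.19 / 25.1 = -40.29 mV

-40 mV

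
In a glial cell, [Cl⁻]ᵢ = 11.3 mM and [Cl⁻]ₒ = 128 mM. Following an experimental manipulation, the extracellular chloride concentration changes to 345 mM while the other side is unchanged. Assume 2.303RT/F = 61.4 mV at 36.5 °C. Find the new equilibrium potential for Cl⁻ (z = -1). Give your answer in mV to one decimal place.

After the shift: [Cl⁻]_out = 345, [Cl⁻]_in = 11.3 mM.
E_new = (61.4/-1)·log₁₀(345/11.3) = -61.40 · (1.4847) = -91.16 mV

-91.2 mV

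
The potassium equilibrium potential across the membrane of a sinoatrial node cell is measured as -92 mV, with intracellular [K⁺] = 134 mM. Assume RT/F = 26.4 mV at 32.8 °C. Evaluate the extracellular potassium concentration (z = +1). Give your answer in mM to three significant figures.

4.11 mM

Nernst: E = (26.4/1) · ln([out]/[in]), so ln([out]/[in]) = -92.0 × 1 / 26.4 = -3.4848.
[out]/[in] = e^(-3.4848) = 0.03066.
[out] = 0.03066 × 134 = 4.108 mM.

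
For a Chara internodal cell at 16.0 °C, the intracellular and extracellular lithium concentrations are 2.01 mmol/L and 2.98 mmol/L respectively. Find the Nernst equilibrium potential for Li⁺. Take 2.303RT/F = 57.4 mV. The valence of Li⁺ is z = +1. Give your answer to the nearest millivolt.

10 mV

E = (57.4/z) · log₁₀([Li⁺]_out/[Li⁺]_in) with z = +1.
= (57.4/1) · log₁₀(2.98/2.01) = 57.40 · log₁₀(1.483)
= 57.40 · (0.1710) = 9.82 mV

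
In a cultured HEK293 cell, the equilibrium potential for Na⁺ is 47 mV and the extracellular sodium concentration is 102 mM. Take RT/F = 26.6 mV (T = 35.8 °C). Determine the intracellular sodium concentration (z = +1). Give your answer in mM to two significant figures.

Nernst: E = (26.6/1) · ln([out]/[in]), so ln([out]/[in]) = 47.0 × 1 / 26.6 = 1.7669.
[out]/[in] = e^(1.7669) = 5.853.
[in] = 102 / 5.853 = 17.43 mM.

17 mM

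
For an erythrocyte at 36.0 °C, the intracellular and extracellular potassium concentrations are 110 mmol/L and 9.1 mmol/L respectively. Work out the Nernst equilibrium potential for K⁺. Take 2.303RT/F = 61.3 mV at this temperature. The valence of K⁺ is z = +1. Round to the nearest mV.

E = (61.3/z) · log₁₀([K⁺]_out/[K⁺]_in) with z = +1.
= (61.3/1) · log₁₀(9.1/110) = 61.30 · log₁₀(0.08273)
= 61.30 · (-1.0824) = -66.35 mV

-66 mV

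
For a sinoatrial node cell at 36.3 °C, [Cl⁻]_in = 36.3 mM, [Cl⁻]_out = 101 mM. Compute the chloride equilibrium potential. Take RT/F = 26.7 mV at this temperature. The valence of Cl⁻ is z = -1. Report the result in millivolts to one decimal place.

-27.3 mV

E = (26.7/z) · ln([Cl⁻]_out/[Cl⁻]_in) with z = -1.
For an anion, dividing by z = -1 reverses the sign.
= (26.7/-1) · ln(101/36.3) = -26.70 · ln(2.782)
= -26.70 · (1.0233) = -27.32 mV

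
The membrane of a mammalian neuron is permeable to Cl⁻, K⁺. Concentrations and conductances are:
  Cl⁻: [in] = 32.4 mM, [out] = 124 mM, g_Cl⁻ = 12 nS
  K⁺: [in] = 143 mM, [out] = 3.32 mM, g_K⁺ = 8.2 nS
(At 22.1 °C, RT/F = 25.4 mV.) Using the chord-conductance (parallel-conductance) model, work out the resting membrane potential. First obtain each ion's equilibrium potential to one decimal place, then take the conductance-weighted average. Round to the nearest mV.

E_Cl⁻ = (25.4/-1)·ln(124/32.4) = -34.1 mV
E_K⁺ = (25.4/1)·ln(3.32/143) = -95.6 mV
Vm = (Σ gᵢEᵢ)/(Σ gᵢ) = (12·-34.1 + 8.2·-95.6) / (12 + 8.2)
= -1193.12 / 20.2 = -59.07 mV

-59 mV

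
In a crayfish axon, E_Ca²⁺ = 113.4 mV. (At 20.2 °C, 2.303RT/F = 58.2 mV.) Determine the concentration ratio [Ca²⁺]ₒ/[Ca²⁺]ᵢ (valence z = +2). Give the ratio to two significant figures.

log₁₀([out]/[in]) = E·z/(58.2) = 113.4 × 2 / 58.2 = 3.8969
[out]/[in] = 10^(3.8969) = 7887

7900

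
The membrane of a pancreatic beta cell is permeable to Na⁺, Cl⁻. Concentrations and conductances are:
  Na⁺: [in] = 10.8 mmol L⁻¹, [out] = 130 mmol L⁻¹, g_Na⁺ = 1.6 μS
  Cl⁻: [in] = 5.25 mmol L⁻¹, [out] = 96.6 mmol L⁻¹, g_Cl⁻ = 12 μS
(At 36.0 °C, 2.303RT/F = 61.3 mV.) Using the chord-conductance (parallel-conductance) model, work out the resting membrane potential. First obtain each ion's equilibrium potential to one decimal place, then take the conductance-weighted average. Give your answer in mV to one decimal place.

-60.6 mV

E_Na⁺ = (61.3/1)·log₁₀(130/10.8) = 66.2 mV
E_Cl⁻ = (61.3/-1)·log₁₀(96.6/5.25) = -77.5 mV
Vm = (Σ gᵢEᵢ)/(Σ gᵢ) = (1.6·66.2 + 12·-77.5) / (1.6 + 12)
= -824.08 / 13.6 = -60.59 mV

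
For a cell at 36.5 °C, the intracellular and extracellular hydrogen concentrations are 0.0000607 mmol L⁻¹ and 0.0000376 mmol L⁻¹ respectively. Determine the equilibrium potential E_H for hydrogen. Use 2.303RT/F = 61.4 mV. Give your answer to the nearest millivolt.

-13 mV

E = (61.4/z) · log₁₀([H⁺]_out/[H⁺]_in) with z = +1.
= (61.4/1) · log₁₀(0.0000376/0.0000607) = 61.40 · log₁₀(0.6194)
= 61.40 · (-0.2080) = -12.77 mV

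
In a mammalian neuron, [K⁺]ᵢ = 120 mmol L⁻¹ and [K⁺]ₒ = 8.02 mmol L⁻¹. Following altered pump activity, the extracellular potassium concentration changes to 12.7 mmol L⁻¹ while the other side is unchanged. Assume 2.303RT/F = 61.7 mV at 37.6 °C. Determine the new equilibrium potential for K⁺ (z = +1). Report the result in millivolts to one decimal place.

After the shift: [K⁺]_out = 12.7, [K⁺]_in = 120 mmol L⁻¹.
E_new = (61.7/1)·log₁₀(12.7/120) = 61.70 · (-0.9754) = -60.18 mV

-60.2 mV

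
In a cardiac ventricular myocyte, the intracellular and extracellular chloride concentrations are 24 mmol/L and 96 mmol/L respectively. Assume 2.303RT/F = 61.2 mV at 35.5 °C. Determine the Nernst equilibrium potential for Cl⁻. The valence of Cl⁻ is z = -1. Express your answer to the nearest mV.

-37 mV

E = (61.2/z) · log₁₀([Cl⁻]_out/[Cl⁻]_in) with z = -1.
For an anion, dividing by z = -1 reverses the sign.
= (61.2/-1) · log₁₀(96/24) = -61.20 · log₁₀(4)
= -61.20 · (0.6021) = -36.85 mV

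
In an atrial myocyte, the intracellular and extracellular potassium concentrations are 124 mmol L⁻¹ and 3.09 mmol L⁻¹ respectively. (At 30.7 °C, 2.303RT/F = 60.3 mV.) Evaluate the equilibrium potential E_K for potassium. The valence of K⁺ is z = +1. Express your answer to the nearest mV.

E = (60.3/z) · log₁₀([K⁺]_out/[K⁺]_in) with z = +1.
= (60.3/1) · log₁₀(3.09/124) = 60.30 · log₁₀(0.02492)
= 60.30 · (-1.6035) = -96.69 mV

-97 mV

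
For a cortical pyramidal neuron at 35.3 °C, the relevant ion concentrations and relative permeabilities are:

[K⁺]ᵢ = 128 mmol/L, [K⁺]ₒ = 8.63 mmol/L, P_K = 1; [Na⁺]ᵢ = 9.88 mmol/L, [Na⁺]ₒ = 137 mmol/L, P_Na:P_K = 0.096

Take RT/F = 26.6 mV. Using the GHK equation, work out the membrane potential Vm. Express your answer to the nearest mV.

-47 mV

Vm = 26.6 · ln[(Σ P·[cation]ₒ + Σ P·[anion]ᵢ) / (Σ P·[cation]ᵢ + Σ P·[anion]ₒ)]
Numerator = 1×8.63 + 0.096×137 = 21.78
Denominator = 1×128 + 0.096×9.88 = 128.9
Vm = 26.6 · ln(0.16892) = 26.6 × (-1.7783) = -47.30 mV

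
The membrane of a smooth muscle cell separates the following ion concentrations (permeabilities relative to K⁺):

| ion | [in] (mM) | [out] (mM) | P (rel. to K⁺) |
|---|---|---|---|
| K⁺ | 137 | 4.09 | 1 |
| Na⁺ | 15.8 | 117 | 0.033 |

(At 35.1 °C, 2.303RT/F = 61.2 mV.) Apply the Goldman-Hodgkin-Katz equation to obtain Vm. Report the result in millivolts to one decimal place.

-75.8 mV

Vm = 61.2 · log₁₀[(Σ P·[cation]ₒ + Σ P·[anion]ᵢ) / (Σ P·[cation]ᵢ + Σ P·[anion]ₒ)]
Numerator = 1×4.09 + 0.033×117 = 7.951
Denominator = 1×137 + 0.033×15.8 = 137.5
Vm = 61.2 · log₁₀(0.057816) = 61.2 × (-1.2379) = -75.76 mV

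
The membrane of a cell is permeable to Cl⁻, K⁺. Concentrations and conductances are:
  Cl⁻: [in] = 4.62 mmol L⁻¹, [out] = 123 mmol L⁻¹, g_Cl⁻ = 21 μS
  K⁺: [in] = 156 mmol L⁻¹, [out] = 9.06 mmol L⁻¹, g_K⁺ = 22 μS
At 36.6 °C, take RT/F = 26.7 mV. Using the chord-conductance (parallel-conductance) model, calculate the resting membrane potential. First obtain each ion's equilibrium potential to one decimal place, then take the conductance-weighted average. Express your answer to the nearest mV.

E_Cl⁻ = (26.7/-1)·ln(123/4.62) = -87.6 mV
E_K⁺ = (26.7/1)·ln(9.06/156) = -76.0 mV
Vm = (Σ gᵢEᵢ)/(Σ gᵢ) = (21·-87.6 + 22·-76.0) / (21 + 22)
= -3511.60 / 43 = -81.67 mV

-82 mV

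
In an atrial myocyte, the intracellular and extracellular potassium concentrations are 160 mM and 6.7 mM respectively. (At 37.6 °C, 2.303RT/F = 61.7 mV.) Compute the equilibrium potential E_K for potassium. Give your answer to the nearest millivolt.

E = (61.7/z) · log₁₀([K⁺]_out/[K⁺]_in) with z = +1.
= (61.7/1) · log₁₀(6.7/160) = 61.70 · log₁₀(0.04188)
= 61.70 · (-1.3780) = -85.03 mV

-85 mV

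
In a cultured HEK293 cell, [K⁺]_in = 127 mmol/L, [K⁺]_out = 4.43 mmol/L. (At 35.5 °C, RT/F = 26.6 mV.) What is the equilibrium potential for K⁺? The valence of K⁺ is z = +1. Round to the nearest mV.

E = (26.6/z) · ln([K⁺]_out/[K⁺]_in) with z = +1.
= (26.6/1) · ln(4.43/127) = 26.60 · ln(0.03488)
= 26.60 · (-3.3558) = -89.26 mV

-89 mV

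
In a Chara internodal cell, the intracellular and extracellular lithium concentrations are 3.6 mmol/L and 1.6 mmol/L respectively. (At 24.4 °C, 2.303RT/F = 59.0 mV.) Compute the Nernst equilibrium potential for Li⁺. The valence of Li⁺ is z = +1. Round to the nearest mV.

-21 mV

E = (59.0/z) · log₁₀([Li⁺]_out/[Li⁺]_in) with z = +1.
= (59.0/1) · log₁₀(1.6/3.6) = 59.00 · log₁₀(0.4444)
= 59.00 · (-0.3522) = -20.78 mV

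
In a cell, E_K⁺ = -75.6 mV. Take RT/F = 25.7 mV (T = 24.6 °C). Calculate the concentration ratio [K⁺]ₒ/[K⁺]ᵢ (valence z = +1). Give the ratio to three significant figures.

ln([out]/[in]) = E·z/(25.7) = -75.6 × 1 / 25.7 = -2.9416
[out]/[in] = e^(-2.9416) = 0.05278

0.0528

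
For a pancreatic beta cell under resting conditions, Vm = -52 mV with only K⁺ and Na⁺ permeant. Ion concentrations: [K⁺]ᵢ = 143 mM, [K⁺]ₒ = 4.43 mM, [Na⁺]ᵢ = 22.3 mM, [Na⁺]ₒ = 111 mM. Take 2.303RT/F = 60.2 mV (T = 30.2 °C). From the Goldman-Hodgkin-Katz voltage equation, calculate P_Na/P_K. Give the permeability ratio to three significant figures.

Let α = P_Na/P_K. GHK: Vm = 60.2·log₁₀[(Kₒ + α·Naₒ)/(Kᵢ + α·Naᵢ)].
10^(Vm/60.2) = 10^(-52.0/60.2) = 0.13684
So 0.13684·(Kᵢ + α·Naᵢ) = Kₒ + α·Naₒ → α = (0.13684·143.0 − 4.43) / (111.0 − 0.13684·22.3)
α = (19.57 − 4.43) / (111.0 − 3.052) = 15.14/107.9 = 0.1402

0.140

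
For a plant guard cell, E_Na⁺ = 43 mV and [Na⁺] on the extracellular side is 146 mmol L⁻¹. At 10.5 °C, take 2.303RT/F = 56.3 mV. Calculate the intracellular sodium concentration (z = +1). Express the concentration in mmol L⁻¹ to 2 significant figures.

25 mmol L⁻¹

Nernst: E = (56.3/1) · log₁₀([out]/[in]), so log₁₀([out]/[in]) = 43.0 × 1 / 56.3 = 0.7638.
[out]/[in] = 10^(0.7638) = 5.805.
[in] = 146 / 5.805 = 25.15 mmol L⁻¹.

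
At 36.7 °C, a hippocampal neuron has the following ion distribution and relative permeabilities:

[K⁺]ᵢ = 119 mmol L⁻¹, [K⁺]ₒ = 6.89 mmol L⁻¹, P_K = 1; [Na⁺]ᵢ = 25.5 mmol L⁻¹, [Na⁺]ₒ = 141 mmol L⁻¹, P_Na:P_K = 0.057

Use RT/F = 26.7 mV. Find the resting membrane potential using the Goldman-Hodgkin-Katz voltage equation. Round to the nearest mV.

-56 mV

Vm = 26.7 · ln[(Σ P·[cation]ₒ + Σ P·[anion]ᵢ) / (Σ P·[cation]ᵢ + Σ P·[anion]ₒ)]
Numerator = 1×6.89 + 0.057×141 = 14.93
Denominator = 1×119 + 0.057×25.5 = 120.5
Vm = 26.7 · ln(0.12392) = 26.7 × (-2.0881) = -55.75 mV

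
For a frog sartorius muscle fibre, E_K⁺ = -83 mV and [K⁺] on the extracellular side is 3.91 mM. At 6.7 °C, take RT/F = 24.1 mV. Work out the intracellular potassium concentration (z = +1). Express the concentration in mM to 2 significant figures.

120 mM

Nernst: E = (24.1/1) · ln([out]/[in]), so ln([out]/[in]) = -83.0 × 1 / 24.1 = -3.4440.
[out]/[in] = e^(-3.4440) = 0.03194.
[in] = 3.91 / 0.03194 = 122.4 mM.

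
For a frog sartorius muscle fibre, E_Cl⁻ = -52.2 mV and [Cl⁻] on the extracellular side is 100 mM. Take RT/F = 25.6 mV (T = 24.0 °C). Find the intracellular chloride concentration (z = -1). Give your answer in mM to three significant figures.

Nernst: E = (25.6/-1) · ln([out]/[in]), so ln([out]/[in]) = -52.2 × -1 / 25.6 = 2.0391.
[out]/[in] = e^(2.0391) = 7.683.
[in] = 100 / 7.683 = 13.02 mM.

13.0 mM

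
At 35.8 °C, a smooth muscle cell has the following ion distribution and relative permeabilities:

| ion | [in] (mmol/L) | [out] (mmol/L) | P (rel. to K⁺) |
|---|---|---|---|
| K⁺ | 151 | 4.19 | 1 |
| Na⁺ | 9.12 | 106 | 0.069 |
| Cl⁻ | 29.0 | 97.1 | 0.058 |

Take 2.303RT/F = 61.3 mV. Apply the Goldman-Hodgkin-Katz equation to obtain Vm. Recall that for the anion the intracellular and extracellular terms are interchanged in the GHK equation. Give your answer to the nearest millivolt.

-66 mV

Vm = 61.3 · log₁₀[(Σ P·[cation]ₒ + Σ P·[anion]ᵢ) / (Σ P·[cation]ᵢ + Σ P·[anion]ₒ)]
Numerator = 1×4.19 + 0.069×106 + 0.058×29.0 = 13.19
Denominator = 1×151 + 0.069×9.12 + 0.058×97.1 = 157.3
Vm = 61.3 · log₁₀(0.083848) = 61.3 × (-1.0765) = -65.99 mV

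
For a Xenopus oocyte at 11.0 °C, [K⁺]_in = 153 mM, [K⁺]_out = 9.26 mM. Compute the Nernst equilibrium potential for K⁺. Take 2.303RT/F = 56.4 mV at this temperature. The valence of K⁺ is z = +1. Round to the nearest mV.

E = (56.4/z) · log₁₀([K⁺]_out/[K⁺]_in) with z = +1.
= (56.4/1) · log₁₀(9.26/153) = 56.40 · log₁₀(0.06052)
= 56.40 · (-1.2181) = -68.70 mV

-69 mV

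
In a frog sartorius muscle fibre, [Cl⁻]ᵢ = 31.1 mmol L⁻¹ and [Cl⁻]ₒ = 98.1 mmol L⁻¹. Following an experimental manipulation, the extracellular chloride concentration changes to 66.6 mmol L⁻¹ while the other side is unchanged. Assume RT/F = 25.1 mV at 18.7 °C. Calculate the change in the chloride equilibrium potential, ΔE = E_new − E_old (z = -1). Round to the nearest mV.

E_old = (25.1/-1)·ln(98.1/31.1) = -28.83 mV
E_new = (25.1/-1)·ln(66.6/31.1) = -19.11 mV
ΔE = -19.11 − (-28.83) = 9.72 mV

10 mV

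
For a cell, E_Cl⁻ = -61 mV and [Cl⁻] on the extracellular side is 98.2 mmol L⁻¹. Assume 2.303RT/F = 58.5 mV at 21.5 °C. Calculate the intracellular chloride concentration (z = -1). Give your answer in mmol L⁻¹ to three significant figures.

Nernst: E = (58.5/-1) · log₁₀([out]/[in]), so log₁₀([out]/[in]) = -61.0 × -1 / 58.5 = 1.0427.
[out]/[in] = 10^(1.0427) = 11.03.
[in] = 98.2 / 11.03 = 8.9 mmol L⁻¹.

8.90 mmol L⁻¹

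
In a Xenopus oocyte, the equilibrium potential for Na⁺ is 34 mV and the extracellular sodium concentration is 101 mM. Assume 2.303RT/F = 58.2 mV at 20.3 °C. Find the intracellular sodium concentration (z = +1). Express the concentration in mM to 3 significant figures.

26.3 mM

Nernst: E = (58.2/1) · log₁₀([out]/[in]), so log₁₀([out]/[in]) = 34.0 × 1 / 58.2 = 0.5842.
[out]/[in] = 10^(0.5842) = 3.839.
[in] = 101 / 3.839 = 26.31 mM.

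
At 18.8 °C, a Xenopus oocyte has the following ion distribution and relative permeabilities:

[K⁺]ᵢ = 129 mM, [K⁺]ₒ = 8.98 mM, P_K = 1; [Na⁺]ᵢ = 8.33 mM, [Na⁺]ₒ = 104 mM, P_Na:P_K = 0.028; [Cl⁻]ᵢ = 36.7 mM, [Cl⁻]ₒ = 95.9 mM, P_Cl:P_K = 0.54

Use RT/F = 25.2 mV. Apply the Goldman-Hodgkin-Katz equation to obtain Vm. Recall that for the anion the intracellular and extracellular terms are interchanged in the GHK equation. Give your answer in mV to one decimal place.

Vm = 25.2 · ln[(Σ P·[cation]ₒ + Σ P·[anion]ᵢ) / (Σ P·[cation]ᵢ + Σ P·[anion]ₒ)]
Numerator = 1×8.98 + 0.028×104 + 0.54×36.7 = 31.71
Denominator = 1×129 + 0.028×8.33 + 0.54×95.9 = 181
Vm = 25.2 · ln(0.17517) = 25.2 × (-1.7420) = -43.90 mV

-43.9 mV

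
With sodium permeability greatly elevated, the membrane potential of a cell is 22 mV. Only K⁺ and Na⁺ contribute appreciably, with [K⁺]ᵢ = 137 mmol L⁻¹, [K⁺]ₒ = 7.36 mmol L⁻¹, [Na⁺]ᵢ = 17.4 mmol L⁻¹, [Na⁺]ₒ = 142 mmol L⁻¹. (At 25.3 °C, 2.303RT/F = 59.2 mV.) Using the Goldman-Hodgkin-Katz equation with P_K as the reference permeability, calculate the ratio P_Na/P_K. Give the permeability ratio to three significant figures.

3.12

Let α = P_Na/P_K. GHK: Vm = 59.2·log₁₀[(Kₒ + α·Naₒ)/(Kᵢ + α·Naᵢ)].
10^(Vm/59.2) = 10^(22.0/59.2) = 2.353
So 2.353·(Kᵢ + α·Naᵢ) = Kₒ + α·Naₒ → α = (2.353·137.0 − 7.36) / (142.0 − 2.353·17.4)
α = (322.4 − 7.36) / (142.0 − 40.94) = 315/101.1 = 3.117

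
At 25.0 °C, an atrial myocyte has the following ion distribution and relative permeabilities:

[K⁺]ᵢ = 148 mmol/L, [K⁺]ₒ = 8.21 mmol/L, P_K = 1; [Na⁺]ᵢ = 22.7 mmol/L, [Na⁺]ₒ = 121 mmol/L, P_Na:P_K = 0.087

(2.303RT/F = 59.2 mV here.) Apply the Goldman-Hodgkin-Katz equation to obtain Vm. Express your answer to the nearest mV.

Vm = 59.2 · log₁₀[(Σ P·[cation]ₒ + Σ P·[anion]ᵢ) / (Σ P·[cation]ᵢ + Σ P·[anion]ₒ)]
Numerator = 1×8.21 + 0.087×121 = 18.74
Denominator = 1×148 + 0.087×22.7 = 150
Vm = 59.2 · log₁₀(0.12493) = 59.2 × (-0.9033) = -53.48 mV

-53 mV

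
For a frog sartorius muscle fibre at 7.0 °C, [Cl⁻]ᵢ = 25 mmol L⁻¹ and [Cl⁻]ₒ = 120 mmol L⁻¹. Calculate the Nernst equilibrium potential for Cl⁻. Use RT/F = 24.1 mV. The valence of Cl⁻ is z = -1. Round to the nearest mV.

E = (24.1/z) · ln([Cl⁻]_out/[Cl⁻]_in) with z = -1.
For an anion, dividing by z = -1 reverses the sign.
= (24.1/-1) · ln(120/25) = -24.10 · ln(4.8)
= -24.10 · (1.5686) = -37.80 mV

-38 mV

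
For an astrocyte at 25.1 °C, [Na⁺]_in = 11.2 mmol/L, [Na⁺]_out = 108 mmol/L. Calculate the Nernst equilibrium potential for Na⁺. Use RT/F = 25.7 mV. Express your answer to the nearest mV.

58 mV

E = (25.7/z) · ln([Na⁺]_out/[Na⁺]_in) with z = +1.
= (25.7/1) · ln(108/11.2) = 25.70 · ln(9.643)
= 25.70 · (2.2662) = 58.24 mV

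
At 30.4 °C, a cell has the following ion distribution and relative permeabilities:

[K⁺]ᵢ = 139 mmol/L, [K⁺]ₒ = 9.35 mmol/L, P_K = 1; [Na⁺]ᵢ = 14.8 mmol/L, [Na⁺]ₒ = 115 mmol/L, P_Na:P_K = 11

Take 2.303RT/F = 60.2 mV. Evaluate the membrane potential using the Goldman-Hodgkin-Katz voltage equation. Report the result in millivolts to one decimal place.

37.7 mV

Vm = 60.2 · log₁₀[(Σ P·[cation]ₒ + Σ P·[anion]ᵢ) / (Σ P·[cation]ᵢ + Σ P·[anion]ₒ)]
Numerator = 1×9.35 + 11×115 = 1274
Denominator = 1×139 + 11×14.8 = 301.8
Vm = 60.2 · log₁₀(4.2225) = 60.2 × (0.6256) = 37.66 mV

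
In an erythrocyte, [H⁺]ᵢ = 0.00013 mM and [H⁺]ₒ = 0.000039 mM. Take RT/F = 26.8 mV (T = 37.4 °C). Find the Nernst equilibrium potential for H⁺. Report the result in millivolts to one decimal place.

-32.3 mV

E = (26.8/z) · ln([H⁺]_out/[H⁺]_in) with z = +1.
= (26.8/1) · ln(0.000039/0.00013) = 26.80 · ln(0.3)
= 26.80 · (-1.2040) = -32.27 mV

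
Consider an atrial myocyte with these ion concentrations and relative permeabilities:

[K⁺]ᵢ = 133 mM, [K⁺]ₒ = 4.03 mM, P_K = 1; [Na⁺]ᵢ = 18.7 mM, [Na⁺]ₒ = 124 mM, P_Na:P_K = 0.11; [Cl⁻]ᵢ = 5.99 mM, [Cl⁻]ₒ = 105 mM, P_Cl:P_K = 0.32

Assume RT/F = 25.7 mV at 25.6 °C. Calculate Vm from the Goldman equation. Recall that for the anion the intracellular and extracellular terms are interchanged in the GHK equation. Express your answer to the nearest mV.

-55 mV

Vm = 25.7 · ln[(Σ P·[cation]ₒ + Σ P·[anion]ᵢ) / (Σ P·[cation]ᵢ + Σ P·[anion]ₒ)]
Numerator = 1×4.03 + 0.11×124 + 0.32×5.99 = 19.59
Denominator = 1×133 + 0.11×18.7 + 0.32×105 = 168.7
Vm = 25.7 · ln(0.11613) = 25.7 × (-2.1530) = -55.33 mV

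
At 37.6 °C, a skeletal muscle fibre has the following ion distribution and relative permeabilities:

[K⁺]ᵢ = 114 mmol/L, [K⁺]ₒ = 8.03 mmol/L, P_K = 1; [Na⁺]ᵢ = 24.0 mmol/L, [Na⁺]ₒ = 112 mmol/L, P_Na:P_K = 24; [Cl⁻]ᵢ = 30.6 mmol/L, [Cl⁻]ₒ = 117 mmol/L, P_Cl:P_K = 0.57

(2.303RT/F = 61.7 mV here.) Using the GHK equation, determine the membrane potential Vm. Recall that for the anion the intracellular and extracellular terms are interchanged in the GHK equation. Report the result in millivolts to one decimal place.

34.2 mV

Vm = 61.7 · log₁₀[(Σ P·[cation]ₒ + Σ P·[anion]ᵢ) / (Σ P·[cation]ᵢ + Σ P·[anion]ₒ)]
Numerator = 1×8.03 + 24×112 + 0.57×30.6 = 2713
Denominator = 1×114 + 24×24.0 + 0.57×117 = 756.7
Vm = 61.7 · log₁₀(3.586) = 61.7 × (0.5546) = 34.22 mV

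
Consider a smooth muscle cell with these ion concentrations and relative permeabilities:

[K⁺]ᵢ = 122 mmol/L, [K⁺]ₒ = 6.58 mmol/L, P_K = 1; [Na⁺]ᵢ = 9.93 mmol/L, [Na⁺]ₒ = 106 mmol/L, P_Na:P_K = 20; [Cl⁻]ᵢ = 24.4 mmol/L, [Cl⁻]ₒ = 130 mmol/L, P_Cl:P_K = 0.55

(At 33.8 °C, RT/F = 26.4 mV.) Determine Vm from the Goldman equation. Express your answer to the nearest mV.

Vm = 26.4 · ln[(Σ P·[cation]ₒ + Σ P·[anion]ᵢ) / (Σ P·[cation]ᵢ + Σ P·[anion]ₒ)]
Numerator = 1×6.58 + 20×106 + 0.55×24.4 = 2140
Denominator = 1×122 + 20×9.93 + 0.55×130 = 392.1
Vm = 26.4 · ln(5.4578) = 26.4 × (1.6970) = 44.80 mV

45 mV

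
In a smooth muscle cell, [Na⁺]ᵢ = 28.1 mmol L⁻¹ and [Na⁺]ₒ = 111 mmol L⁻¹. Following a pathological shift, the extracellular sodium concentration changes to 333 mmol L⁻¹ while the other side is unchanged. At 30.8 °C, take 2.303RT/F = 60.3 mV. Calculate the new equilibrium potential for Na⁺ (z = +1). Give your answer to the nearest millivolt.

65 mV

After the shift: [Na⁺]_out = 333, [Na⁺]_in = 28.1 mmol L⁻¹.
E_new = (60.3/1)·log₁₀(333/28.1) = 60.30 · (1.0737) = 64.75 mV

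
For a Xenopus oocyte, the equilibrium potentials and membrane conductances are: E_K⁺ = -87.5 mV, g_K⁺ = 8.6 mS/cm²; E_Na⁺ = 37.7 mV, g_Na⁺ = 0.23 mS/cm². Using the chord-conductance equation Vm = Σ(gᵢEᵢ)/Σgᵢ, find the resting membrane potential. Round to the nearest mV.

-84 mV

Σ gᵢEᵢ = 8.6·(-87.5) + 0.23·(37.7) = -743.83
Σ gᵢ = 8.6 + 0.23 = 8.83
Vm = -743.83 / 8.83 = -84.24 mV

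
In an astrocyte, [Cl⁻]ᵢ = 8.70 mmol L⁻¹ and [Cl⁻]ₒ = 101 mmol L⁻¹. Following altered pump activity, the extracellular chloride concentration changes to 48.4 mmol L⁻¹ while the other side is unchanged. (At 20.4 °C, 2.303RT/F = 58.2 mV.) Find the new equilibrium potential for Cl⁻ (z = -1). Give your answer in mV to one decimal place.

-43.4 mV

After the shift: [Cl⁻]_out = 48.4, [Cl⁻]_in = 8.70 mmol L⁻¹.
E_new = (58.2/-1)·log₁₀(48.4/8.70) = -58.20 · (0.7453) = -43.38 mV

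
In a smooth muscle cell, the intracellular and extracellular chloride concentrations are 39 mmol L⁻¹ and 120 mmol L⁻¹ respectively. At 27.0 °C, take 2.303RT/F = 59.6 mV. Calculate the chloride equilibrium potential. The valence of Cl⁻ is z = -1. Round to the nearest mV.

E = (59.6/z) · log₁₀([Cl⁻]_out/[Cl⁻]_in) with z = -1.
For an anion, dividing by z = -1 reverses the sign.
= (59.6/-1) · log₁₀(120/39) = -59.60 · log₁₀(3.077)
= -59.60 · (0.4881) = -29.09 mV

-29 mV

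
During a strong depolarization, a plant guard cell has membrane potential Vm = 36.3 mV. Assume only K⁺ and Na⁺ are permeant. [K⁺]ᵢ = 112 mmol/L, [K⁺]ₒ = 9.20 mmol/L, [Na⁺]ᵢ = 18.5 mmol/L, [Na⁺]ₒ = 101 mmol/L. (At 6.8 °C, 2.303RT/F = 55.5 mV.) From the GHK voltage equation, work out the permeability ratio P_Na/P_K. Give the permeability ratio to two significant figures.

Let α = P_Na/P_K. GHK: Vm = 55.5·log₁₀[(Kₒ + α·Naₒ)/(Kᵢ + α·Naᵢ)].
10^(Vm/55.5) = 10^(36.3/55.5) = 4.5087
So 4.5087·(Kᵢ + α·Naᵢ) = Kₒ + α·Naₒ → α = (4.5087·112.0 − 9.2) / (101.0 − 4.5087·18.5)
α = (505 − 9.2) / (101.0 − 83.41) = 495.8/17.59 = 28.19

28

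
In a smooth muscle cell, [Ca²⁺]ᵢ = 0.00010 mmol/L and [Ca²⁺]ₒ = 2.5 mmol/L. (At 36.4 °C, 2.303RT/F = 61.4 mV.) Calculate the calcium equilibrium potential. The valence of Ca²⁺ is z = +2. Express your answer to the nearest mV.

135 mV

E = (61.4/z) · log₁₀([Ca²⁺]_out/[Ca²⁺]_in) with z = +2.
= (61.4/2) · log₁₀(2.5/0.00010) = 30.70 · log₁₀(2.5e+04)
= 30.70 · (4.3979) = 135.02 mV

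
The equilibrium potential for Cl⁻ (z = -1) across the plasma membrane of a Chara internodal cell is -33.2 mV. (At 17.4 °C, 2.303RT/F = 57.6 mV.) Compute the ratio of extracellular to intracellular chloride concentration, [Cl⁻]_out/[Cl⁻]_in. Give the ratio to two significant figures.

3.8

log₁₀([out]/[in]) = E·z/(57.6) = -33.2 × -1 / 57.6 = 0.5764
[out]/[in] = 10^(0.5764) = 3.77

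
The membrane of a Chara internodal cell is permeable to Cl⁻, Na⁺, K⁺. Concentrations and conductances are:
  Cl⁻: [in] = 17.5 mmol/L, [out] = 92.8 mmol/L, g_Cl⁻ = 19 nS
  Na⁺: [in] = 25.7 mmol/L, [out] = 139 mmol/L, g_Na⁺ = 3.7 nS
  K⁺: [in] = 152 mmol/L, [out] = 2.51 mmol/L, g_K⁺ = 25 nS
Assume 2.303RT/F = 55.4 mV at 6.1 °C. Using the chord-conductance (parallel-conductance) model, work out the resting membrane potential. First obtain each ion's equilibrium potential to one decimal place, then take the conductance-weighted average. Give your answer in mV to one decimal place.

E_Cl⁻ = (55.4/-1)·log₁₀(92.8/17.5) = -40.1 mV
E_Na⁺ = (55.4/1)·log₁₀(139/25.7) = 40.6 mV
E_K⁺ = (55.4/1)·log₁₀(2.51/152) = -98.7 mV
Vm = (Σ gᵢEᵢ)/(Σ gᵢ) = (19·-40.1 + 3.7·40.6 + 25·-98.7) / (19 + 3.7 + 25)
= -3079.18 / 47.7 = -64.55 mV

-64.6 mV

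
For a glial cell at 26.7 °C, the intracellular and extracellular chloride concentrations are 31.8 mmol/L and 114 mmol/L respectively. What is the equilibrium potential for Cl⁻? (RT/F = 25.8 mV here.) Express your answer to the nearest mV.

-33 mV

E = (25.8/z) · ln([Cl⁻]_out/[Cl⁻]_in) with z = -1.
For an anion, dividing by z = -1 reverses the sign.
= (25.8/-1) · ln(114/31.8) = -25.80 · ln(3.585)
= -25.80 · (1.2767) = -32.94 mV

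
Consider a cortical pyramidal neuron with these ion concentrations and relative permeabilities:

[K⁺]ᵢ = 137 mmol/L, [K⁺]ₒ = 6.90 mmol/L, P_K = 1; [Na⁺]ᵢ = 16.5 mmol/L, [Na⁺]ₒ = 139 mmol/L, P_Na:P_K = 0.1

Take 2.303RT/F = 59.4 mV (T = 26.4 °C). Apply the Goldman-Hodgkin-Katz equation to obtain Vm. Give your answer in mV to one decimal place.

Vm = 59.4 · log₁₀[(Σ P·[cation]ₒ + Σ P·[anion]ᵢ) / (Σ P·[cation]ᵢ + Σ P·[anion]ₒ)]
Numerator = 1×6.90 + 0.1×139 = 20.8
Denominator = 1×137 + 0.1×16.5 = 138.7
Vm = 59.4 · log₁₀(0.15002) = 59.4 × (-0.8239) = -48.94 mV

-48.9 mV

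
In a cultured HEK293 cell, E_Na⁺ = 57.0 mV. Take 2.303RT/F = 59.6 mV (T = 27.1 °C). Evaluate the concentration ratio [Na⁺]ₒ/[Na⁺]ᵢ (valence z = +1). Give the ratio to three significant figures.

9.04

log₁₀([out]/[in]) = E·z/(59.6) = 57.0 × 1 / 59.6 = 0.9564
[out]/[in] = 10^(0.9564) = 9.044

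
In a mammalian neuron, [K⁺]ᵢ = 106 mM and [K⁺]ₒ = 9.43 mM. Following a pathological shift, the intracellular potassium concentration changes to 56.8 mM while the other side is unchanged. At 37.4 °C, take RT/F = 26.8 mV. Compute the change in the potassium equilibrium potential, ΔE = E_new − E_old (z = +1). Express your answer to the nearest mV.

17 mV

E_old = (26.8/1)·ln(9.43/106) = -64.84 mV
E_new = (26.8/1)·ln(9.43/56.8) = -48.12 mV
ΔE = -48.12 − (-64.84) = 16.72 mV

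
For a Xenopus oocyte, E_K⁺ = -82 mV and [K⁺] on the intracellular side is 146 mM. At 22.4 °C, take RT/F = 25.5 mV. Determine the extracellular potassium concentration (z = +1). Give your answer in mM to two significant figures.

Nernst: E = (25.5/1) · ln([out]/[in]), so ln([out]/[in]) = -82.0 × 1 / 25.5 = -3.2157.
[out]/[in] = e^(-3.2157) = 0.04013.
[out] = 0.04013 × 146 = 5.859 mM.

5.9 mM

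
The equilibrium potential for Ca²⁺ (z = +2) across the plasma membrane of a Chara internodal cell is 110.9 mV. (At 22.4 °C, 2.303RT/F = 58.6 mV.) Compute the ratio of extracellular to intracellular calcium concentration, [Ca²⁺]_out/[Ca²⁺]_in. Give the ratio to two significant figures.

log₁₀([out]/[in]) = E·z/(58.6) = 110.9 × 2 / 58.6 = 3.7850
[out]/[in] = 10^(3.7850) = 6095

6100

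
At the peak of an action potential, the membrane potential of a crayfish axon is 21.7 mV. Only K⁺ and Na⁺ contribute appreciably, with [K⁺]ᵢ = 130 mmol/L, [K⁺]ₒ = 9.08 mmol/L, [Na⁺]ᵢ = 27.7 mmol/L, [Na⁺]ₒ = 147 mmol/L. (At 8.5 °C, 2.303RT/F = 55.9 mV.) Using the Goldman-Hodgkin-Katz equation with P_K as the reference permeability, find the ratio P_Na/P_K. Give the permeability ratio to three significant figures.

3.89

Let α = P_Na/P_K. GHK: Vm = 55.9·log₁₀[(Kₒ + α·Naₒ)/(Kᵢ + α·Naᵢ)].
10^(Vm/55.9) = 10^(21.7/55.9) = 2.4445
So 2.4445·(Kᵢ + α·Naᵢ) = Kₒ + α·Naₒ → α = (2.4445·130.0 − 9.08) / (147.0 − 2.4445·27.7)
α = (317.8 − 9.08) / (147.0 − 67.71) = 308.7/79.29 = 3.894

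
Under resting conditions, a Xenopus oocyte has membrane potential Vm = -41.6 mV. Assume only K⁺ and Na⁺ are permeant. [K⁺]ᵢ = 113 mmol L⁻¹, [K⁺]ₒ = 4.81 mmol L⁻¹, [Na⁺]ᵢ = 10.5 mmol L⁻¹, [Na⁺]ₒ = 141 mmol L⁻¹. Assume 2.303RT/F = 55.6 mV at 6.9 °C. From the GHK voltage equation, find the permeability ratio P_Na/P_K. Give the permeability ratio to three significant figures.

Let α = P_Na/P_K. GHK: Vm = 55.6·log₁₀[(Kₒ + α·Naₒ)/(Kᵢ + α·Naᵢ)].
10^(Vm/55.6) = 10^(-41.6/55.6) = 0.17857
So 0.17857·(Kᵢ + α·Naᵢ) = Kₒ + α·Naₒ → α = (0.17857·113.0 − 4.81) / (141.0 − 0.17857·10.5)
α = (20.18 − 4.81) / (141.0 − 1.875) = 15.37/139.1 = 0.1105

0.110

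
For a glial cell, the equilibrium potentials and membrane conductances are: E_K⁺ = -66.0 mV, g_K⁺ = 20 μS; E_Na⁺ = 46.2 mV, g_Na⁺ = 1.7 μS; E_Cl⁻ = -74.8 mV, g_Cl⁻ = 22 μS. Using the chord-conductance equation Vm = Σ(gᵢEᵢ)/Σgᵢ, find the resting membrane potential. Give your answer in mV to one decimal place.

Σ gᵢEᵢ = 20·(-66.0) + 1.7·(46.2) + 22·(-74.8) = -2887.06
Σ gᵢ = 20 + 1.7 + 22 = 43.7
Vm = -2887.06 / 43.7 = -66.07 mV

-66.1 mV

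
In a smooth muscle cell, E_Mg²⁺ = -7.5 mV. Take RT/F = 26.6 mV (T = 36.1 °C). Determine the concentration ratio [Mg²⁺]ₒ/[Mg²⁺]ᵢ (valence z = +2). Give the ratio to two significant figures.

0.57

ln([out]/[in]) = E·z/(26.6) = -7.5 × 2 / 26.6 = -0.5639
[out]/[in] = e^(-0.5639) = 0.569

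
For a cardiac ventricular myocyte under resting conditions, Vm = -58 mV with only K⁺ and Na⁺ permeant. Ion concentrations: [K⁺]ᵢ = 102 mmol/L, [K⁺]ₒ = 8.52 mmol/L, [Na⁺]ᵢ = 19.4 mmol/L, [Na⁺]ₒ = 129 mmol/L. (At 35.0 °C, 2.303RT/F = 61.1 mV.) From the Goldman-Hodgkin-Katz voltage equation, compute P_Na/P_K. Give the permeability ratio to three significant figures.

Let α = P_Na/P_K. GHK: Vm = 61.1·log₁₀[(Kₒ + α·Naₒ)/(Kᵢ + α·Naᵢ)].
10^(Vm/61.1) = 10^(-58.0/61.1) = 0.11239
So 0.11239·(Kᵢ + α·Naᵢ) = Kₒ + α·Naₒ → α = (0.11239·102.0 − 8.52) / (129.0 − 0.11239·19.4)
α = (11.46 − 8.52) / (129.0 − 2.18) = 2.944/126.8 = 0.02321

0.0232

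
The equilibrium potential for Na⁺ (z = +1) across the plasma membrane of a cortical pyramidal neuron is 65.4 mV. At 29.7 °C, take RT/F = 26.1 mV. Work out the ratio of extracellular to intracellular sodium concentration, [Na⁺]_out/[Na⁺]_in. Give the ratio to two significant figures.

12

ln([out]/[in]) = E·z/(26.1) = 65.4 × 1 / 26.1 = 2.5057
[out]/[in] = e^(2.5057) = 12.25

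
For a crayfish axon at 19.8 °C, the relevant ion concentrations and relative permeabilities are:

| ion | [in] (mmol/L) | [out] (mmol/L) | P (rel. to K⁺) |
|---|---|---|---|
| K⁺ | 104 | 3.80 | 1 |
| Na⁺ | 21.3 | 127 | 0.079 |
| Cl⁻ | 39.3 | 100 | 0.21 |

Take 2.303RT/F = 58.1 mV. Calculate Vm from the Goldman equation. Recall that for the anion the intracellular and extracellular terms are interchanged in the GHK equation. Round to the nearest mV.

-44 mV

Vm = 58.1 · log₁₀[(Σ P·[cation]ₒ + Σ P·[anion]ᵢ) / (Σ P·[cation]ᵢ + Σ P·[anion]ₒ)]
Numerator = 1×3.80 + 0.079×127 + 0.21×39.3 = 22.09
Denominator = 1×104 + 0.079×21.3 + 0.21×100 = 126.7
Vm = 58.1 · log₁₀(0.17434) = 58.1 × (-0.7586) = -44.07 mV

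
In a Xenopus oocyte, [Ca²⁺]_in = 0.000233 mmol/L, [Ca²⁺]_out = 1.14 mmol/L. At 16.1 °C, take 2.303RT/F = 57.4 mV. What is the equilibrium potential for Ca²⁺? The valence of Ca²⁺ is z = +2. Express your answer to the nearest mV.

106 mV

E = (57.4/z) · log₁₀([Ca²⁺]_out/[Ca²⁺]_in) with z = +2.
= (57.4/2) · log₁₀(1.14/0.000233) = 28.70 · log₁₀(4893)
= 28.70 · (3.6895) = 105.89 mV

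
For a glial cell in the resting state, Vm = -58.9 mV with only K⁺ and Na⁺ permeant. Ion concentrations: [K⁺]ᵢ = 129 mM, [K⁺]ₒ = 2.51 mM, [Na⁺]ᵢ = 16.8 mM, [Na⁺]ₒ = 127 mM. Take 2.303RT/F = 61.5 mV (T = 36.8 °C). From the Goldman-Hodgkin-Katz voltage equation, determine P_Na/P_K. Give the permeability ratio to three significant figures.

0.0936

Let α = P_Na/P_K. GHK: Vm = 61.5·log₁₀[(Kₒ + α·Naₒ)/(Kᵢ + α·Naᵢ)].
10^(Vm/61.5) = 10^(-58.9/61.5) = 0.11022
So 0.11022·(Kᵢ + α·Naᵢ) = Kₒ + α·Naₒ → α = (0.11022·129.0 − 2.51) / (127.0 − 0.11022·16.8)
α = (14.22 − 2.51) / (127.0 − 1.852) = 11.71/125.1 = 0.09356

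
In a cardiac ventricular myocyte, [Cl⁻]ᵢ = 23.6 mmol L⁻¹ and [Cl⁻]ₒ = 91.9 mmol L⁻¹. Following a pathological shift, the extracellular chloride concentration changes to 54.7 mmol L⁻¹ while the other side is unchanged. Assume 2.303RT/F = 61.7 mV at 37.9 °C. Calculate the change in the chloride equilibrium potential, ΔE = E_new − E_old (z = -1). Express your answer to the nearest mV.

14 mV

E_old = (61.7/-1)·log₁₀(91.9/23.6) = -36.43 mV
E_new = (61.7/-1)·log₁₀(54.7/23.6) = -22.53 mV
ΔE = -22.53 − (-36.43) = 13.90 mV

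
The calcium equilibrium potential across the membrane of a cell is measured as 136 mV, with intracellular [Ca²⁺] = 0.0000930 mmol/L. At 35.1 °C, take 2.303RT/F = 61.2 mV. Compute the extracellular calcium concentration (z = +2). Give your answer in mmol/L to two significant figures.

Nernst: E = (61.2/2) · log₁₀([out]/[in]), so log₁₀([out]/[in]) = 136.0 × 2 / 61.2 = 4.4444.
[out]/[in] = 10^(4.4444) = 2.783e+04.
[out] = 2.783e+04 × 0.0000930 = 2.588 mmol/L.

2.6 mmol/L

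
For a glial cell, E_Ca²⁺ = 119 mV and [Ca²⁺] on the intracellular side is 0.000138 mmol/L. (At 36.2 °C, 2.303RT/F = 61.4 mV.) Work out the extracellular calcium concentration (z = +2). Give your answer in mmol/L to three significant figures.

Nernst: E = (61.4/2) · log₁₀([out]/[in]), so log₁₀([out]/[in]) = 119.0 × 2 / 61.4 = 3.8762.
[out]/[in] = 10^(3.8762) = 7520.
[out] = 7520 × 0.000138 = 1.038 mmol/L.

1.04 mmol/L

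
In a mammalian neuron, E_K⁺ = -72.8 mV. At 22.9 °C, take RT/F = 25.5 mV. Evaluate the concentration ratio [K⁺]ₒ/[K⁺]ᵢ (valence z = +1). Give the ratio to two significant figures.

0.058

ln([out]/[in]) = E·z/(25.5) = -72.8 × 1 / 25.5 = -2.8549
[out]/[in] = e^(-2.8549) = 0.05756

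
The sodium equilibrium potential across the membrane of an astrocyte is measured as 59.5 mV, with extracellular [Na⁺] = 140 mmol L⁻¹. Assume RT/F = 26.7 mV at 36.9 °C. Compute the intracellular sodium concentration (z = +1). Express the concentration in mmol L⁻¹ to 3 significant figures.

15.1 mmol L⁻¹

Nernst: E = (26.7/1) · ln([out]/[in]), so ln([out]/[in]) = 59.5 × 1 / 26.7 = 2.2285.
[out]/[in] = e^(2.2285) = 9.286.
[in] = 140 / 9.286 = 15.08 mmol L⁻¹.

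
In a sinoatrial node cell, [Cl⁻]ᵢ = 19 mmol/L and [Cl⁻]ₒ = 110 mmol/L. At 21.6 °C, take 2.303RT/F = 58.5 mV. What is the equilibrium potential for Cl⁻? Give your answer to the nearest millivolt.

-45 mV

E = (58.5/z) · log₁₀([Cl⁻]_out/[Cl⁻]_in) with z = -1.
For an anion, dividing by z = -1 reverses the sign.
= (58.5/-1) · log₁₀(110/19) = -58.50 · log₁₀(5.789)
= -58.50 · (0.7626) = -44.61 mV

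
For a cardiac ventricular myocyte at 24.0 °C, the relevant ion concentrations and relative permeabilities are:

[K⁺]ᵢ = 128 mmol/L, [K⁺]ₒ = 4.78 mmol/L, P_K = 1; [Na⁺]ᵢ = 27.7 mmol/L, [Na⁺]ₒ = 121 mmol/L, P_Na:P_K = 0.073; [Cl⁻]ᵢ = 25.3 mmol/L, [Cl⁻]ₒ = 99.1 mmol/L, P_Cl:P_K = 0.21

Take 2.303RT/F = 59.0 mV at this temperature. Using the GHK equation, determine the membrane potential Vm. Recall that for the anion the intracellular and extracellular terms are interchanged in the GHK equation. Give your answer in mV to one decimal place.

Vm = 59.0 · log₁₀[(Σ P·[cation]ₒ + Σ P·[anion]ᵢ) / (Σ P·[cation]ᵢ + Σ P·[anion]ₒ)]
Numerator = 1×4.78 + 0.073×121 + 0.21×25.3 = 18.93
Denominator = 1×128 + 0.073×27.7 + 0.21×99.1 = 150.8
Vm = 59.0 · log₁₀(0.12548) = 59.0 × (-0.9014) = -53.18 mV

-53.2 mV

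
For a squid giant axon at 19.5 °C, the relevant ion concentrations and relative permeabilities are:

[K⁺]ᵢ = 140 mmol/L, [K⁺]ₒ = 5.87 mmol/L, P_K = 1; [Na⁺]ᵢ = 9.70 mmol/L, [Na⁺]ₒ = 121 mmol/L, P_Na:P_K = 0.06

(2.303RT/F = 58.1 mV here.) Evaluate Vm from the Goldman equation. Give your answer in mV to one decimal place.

-59.8 mV

Vm = 58.1 · log₁₀[(Σ P·[cation]ₒ + Σ P·[anion]ᵢ) / (Σ P·[cation]ᵢ + Σ P·[anion]ₒ)]
Numerator = 1×5.87 + 0.06×121 = 13.13
Denominator = 1×140 + 0.06×9.70 = 140.6
Vm = 58.1 · log₁₀(0.093397) = 58.1 × (-1.0297) = -59.82 mV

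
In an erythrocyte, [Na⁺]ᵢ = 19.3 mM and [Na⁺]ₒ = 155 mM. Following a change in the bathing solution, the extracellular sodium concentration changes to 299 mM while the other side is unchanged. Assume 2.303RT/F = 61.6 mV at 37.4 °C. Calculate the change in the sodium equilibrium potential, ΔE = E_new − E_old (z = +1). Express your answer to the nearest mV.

18 mV

E_old = (61.6/1)·log₁₀(155/19.3) = 55.73 mV
E_new = (61.6/1)·log₁₀(299/19.3) = 73.31 mV
ΔE = 73.31 − (55.73) = 17.58 mV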